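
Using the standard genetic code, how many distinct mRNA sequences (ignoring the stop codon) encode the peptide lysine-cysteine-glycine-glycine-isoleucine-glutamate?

384

Lys: 2 codons.
Cys: 2 codons.
Gly: 4 codons.
Gly: 4 codons.
Ile: 3 codons.
Glu: 2 codons.
2 × 2 × 4 × 4 × 3 × 2 = 384.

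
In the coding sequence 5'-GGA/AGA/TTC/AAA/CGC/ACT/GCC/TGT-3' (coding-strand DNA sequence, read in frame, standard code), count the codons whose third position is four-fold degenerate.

4

Codon 1 GGA (Gly): third position 4-fold.
Codon 2 AGA (Arg): third position 2-fold.
Codon 3 TTC (Phe): third position 2-fold.
Codon 4 AAA (Lys): third position 2-fold.
Codon 5 CGC (Arg): third position 4-fold.
Codon 6 ACT (Thr): third position 4-fold.
Codon 7 GCC (Ala): third position 4-fold.
Codon 8 TGT (Cys): third position 2-fold.
Four-fold degenerate third positions: 4.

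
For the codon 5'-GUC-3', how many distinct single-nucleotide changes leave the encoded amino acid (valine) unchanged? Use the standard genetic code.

3

Position 1: none → 0 synonymous.
Position 2: none → 0 synonymous.
Position 3: GUU, GUA, GUG → 3 synonymous.
Total: 0 + 0 + 3 = 3.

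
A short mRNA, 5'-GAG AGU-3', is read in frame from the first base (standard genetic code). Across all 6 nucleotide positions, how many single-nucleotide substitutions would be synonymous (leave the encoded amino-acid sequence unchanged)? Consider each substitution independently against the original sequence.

Codon 1 (GAG, Glu): 1 synonymous substitution.
Codon 2 (AGU, Ser): 1 synonymous substitution.
Total: 1 + 1 = 2.

2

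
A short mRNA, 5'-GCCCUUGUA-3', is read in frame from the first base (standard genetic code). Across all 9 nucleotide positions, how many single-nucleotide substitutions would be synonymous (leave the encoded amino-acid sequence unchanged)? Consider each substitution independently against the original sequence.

9

Codon 1 (GCC, Ala): 3 synonymous substitutions.
Codon 2 (CUU, Leu): 3 synonymous substitutions.
Codon 3 (GUA, Val): 3 synonymous substitutions.
Total: 3 + 3 + 3 = 9.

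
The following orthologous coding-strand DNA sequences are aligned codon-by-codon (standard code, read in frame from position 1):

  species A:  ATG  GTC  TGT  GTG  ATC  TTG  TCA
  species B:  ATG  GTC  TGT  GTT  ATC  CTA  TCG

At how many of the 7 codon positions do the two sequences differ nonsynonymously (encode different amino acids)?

Codon 1: ATG Met / ATG Met — identical.
Codon 2: GTC Val / GTC Val — identical.
Codon 3: TGT Cys / TGT Cys — identical.
Codon 4: GTG Val / GTT Val — synonymous.
Codon 5: ATC Ile / ATC Ile — identical.
Codon 6: TTG Leu / CTA Leu — synonymous.
Codon 7: TCA Ser / TCG Ser — synonymous.
Nonsynonymous differences: 0.

0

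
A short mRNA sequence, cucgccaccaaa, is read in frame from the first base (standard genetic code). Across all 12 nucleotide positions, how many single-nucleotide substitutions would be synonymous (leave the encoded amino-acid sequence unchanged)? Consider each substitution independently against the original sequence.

Codon 1 (CUC, Leu): 3 synonymous substitutions.
Codon 2 (GCC, Ala): 3 synonymous substitutions.
Codon 3 (ACC, Thr): 3 synonymous substitutions.
Codon 4 (AAA, Lys): 1 synonymous substitution.
Total: 3 + 3 + 3 + 1 = 10.

10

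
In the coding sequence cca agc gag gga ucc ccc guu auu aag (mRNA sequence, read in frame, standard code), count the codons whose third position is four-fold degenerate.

Codon 1 CCA (Pro): third position 4-fold.
Codon 2 AGC (Ser): third position 2-fold.
Codon 3 GAG (Glu): third position 2-fold.
Codon 4 GGA (Gly): third position 4-fold.
Codon 5 UCC (Ser): third position 4-fold.
Codon 6 CCC (Pro): third position 4-fold.
Codon 7 GUU (Val): third position 4-fold.
Codon 8 AUU (Ile): third position 3-fold.
Codon 9 AAG (Lys): third position 2-fold.
Four-fold degenerate third positions: 5.

5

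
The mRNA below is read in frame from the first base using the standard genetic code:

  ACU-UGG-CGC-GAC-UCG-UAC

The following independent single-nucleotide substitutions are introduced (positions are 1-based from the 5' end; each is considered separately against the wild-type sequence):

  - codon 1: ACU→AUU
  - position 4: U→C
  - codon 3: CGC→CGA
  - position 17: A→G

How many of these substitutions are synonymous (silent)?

1

Codon 1: ACU (Thr) → AUU (Ile) — missense.
Codon 2: UGG (Trp) → CGG (Arg) — missense.
Codon 3: CGC (Arg) → CGA (Arg) — synonymous.
Codon 6: UAC (Tyr) → UGC (Cys) — missense.
Synonymous: 1 of 4.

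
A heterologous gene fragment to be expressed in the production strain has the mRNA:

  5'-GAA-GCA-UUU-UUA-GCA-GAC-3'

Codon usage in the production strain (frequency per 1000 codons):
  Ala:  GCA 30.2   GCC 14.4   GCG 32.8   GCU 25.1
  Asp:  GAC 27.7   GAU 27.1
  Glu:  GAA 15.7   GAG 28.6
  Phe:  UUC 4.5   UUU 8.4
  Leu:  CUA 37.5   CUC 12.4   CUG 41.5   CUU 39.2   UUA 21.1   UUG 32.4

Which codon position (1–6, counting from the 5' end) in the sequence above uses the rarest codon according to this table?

Codon 1 GAA (Glu): 15.7 per 1000.
Codon 2 GCA (Ala): 30.2 per 1000.
Codon 3 UUU (Phe): 8.4 per 1000.
Codon 4 UUA (Leu): 21.1 per 1000.
Codon 5 GCA (Ala): 30.2 per 1000.
Codon 6 GAC (Asp): 27.7 per 1000.
Lowest frequency is 8.4 at codon 3.

3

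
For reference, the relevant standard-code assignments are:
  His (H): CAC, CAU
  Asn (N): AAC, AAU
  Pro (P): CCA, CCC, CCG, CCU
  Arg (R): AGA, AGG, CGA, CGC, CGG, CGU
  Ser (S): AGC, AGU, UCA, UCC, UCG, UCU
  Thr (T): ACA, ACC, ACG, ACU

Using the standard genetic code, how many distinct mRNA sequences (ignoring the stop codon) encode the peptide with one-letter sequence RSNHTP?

2304

Arg: 6 codons.
Ser: 6 codons.
Asn: 2 codons.
His: 2 codons.
Thr: 4 codons.
Pro: 4 codons.
6 × 6 × 2 × 2 × 4 × 4 = 2304.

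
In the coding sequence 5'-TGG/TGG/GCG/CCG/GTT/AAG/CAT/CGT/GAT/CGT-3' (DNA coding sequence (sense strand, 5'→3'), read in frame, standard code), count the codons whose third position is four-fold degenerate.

Codon 1 TGG (Trp): third position 1-fold.
Codon 2 TGG (Trp): third position 1-fold.
Codon 3 GCG (Ala): third position 4-fold.
Codon 4 CCG (Pro): third position 4-fold.
Codon 5 GTT (Val): third position 4-fold.
Codon 6 AAG (Lys): third position 2-fold.
Codon 7 CAT (His): third position 2-fold.
Codon 8 CGT (Arg): third position 4-fold.
Codon 9 GAT (Asp): third position 2-fold.
Codon 10 CGT (Arg): third position 4-fold.
Four-fold degenerate third positions: 5.

5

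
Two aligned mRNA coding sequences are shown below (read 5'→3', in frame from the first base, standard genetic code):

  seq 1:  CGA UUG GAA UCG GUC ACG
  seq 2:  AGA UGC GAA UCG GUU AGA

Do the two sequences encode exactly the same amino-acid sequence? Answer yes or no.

no

Codon 1: CGA Arg / AGA Arg — synonymous.
Codon 2: UUG Leu / UGC Cys — nonsynonymous.
Codon 3: GAA Glu / GAA Glu — identical.
Codon 4: UCG Ser / UCG Ser — identical.
Codon 5: GUC Val / GUU Val — synonymous.
Codon 6: ACG Thr / AGA Arg — nonsynonymous.
Nonsynonymous differences: 2 → different protein.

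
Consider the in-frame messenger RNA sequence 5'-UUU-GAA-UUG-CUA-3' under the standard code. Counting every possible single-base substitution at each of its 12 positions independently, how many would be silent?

Codon 1 (UUU, Phe): 1 synonymous substitution.
Codon 2 (GAA, Glu): 1 synonymous substitution.
Codon 3 (UUG, Leu): 2 synonymous substitutions.
Codon 4 (CUA, Leu): 4 synonymous substitutions.
Total: 1 + 1 + 2 + 4 = 8.

8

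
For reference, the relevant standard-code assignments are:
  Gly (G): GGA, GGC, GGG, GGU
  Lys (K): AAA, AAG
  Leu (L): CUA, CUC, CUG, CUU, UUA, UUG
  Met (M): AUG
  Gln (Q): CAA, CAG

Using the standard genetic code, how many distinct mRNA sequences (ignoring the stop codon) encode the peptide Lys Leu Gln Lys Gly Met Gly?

Lys: 2 codons.
Leu: 6 codons.
Gln: 2 codons.
Lys: 2 codons.
Gly: 4 codons.
Met: 1 codon.
Gly: 4 codons.
2 × 6 × 2 × 2 × 4 × 1 × 4 = 768.

768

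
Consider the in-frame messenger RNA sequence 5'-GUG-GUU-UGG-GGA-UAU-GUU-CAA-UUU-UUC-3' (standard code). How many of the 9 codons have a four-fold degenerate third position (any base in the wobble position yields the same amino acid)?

Codon 1 GUG (Val): third position 4-fold.
Codon 2 GUU (Val): third position 4-fold.
Codon 3 UGG (Trp): third position 1-fold.
Codon 4 GGA (Gly): third position 4-fold.
Codon 5 UAU (Tyr): third position 2-fold.
Codon 6 GUU (Val): third position 4-fold.
Codon 7 CAA (Gln): third position 2-fold.
Codon 8 UUU (Phe): third position 2-fold.
Codon 9 UUC (Phe): third position 2-fold.
Four-fold degenerate third positions: 4.

4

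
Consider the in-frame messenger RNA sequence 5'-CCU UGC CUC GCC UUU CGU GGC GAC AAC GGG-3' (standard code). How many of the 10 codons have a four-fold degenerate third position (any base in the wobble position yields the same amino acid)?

6

Codon 1 CCU (Pro): third position 4-fold.
Codon 2 UGC (Cys): third position 2-fold.
Codon 3 CUC (Leu): third position 4-fold.
Codon 4 GCC (Ala): third position 4-fold.
Codon 5 UUU (Phe): third position 2-fold.
Codon 6 CGU (Arg): third position 4-fold.
Codon 7 GGC (Gly): third position 4-fold.
Codon 8 GAC (Asp): third position 2-fold.
Codon 9 AAC (Asn): third position 2-fold.
Codon 10 GGG (Gly): third position 4-fold.
Four-fold degenerate third positions: 6.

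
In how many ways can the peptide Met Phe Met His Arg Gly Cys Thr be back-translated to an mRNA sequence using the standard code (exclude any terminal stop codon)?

768

Met: 1 codon.
Phe: 2 codons.
Met: 1 codon.
His: 2 codons.
Arg: 6 codons.
Gly: 4 codons.
Cys: 2 codons.
Thr: 4 codons.
1 × 2 × 1 × 2 × 6 × 4 × 2 × 4 = 768.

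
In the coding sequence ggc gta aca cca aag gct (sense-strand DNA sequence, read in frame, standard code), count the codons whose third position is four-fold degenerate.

5

Codon 1 GGC (Gly): third position 4-fold.
Codon 2 GTA (Val): third position 4-fold.
Codon 3 ACA (Thr): third position 4-fold.
Codon 4 CCA (Pro): third position 4-fold.
Codon 5 AAG (Lys): third position 2-fold.
Codon 6 GCT (Ala): third position 4-fold.
Four-fold degenerate third positions: 5.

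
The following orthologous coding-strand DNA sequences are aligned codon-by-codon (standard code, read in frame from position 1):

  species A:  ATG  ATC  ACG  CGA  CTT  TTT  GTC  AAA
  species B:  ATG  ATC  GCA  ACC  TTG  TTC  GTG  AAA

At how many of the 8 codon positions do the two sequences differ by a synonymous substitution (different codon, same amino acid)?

3

Codon 1: ATG Met / ATG Met — identical.
Codon 2: ATC Ile / ATC Ile — identical.
Codon 3: ACG Thr / GCA Ala — nonsynonymous.
Codon 4: CGA Arg / ACC Thr — nonsynonymous.
Codon 5: CTT Leu / TTG Leu — synonymous.
Codon 6: TTT Phe / TTC Phe — synonymous.
Codon 7: GTC Val / GTG Val — synonymous.
Codon 8: AAA Lys / AAA Lys — identical.
Synonymous differences: 3.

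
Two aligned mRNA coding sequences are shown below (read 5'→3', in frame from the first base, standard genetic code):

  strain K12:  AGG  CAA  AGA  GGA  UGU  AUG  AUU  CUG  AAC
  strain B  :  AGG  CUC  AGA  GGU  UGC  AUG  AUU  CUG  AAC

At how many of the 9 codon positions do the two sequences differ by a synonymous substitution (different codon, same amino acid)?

Codon 1: AGG Arg / AGG Arg — identical.
Codon 2: CAA Gln / CUC Leu — nonsynonymous.
Codon 3: AGA Arg / AGA Arg — identical.
Codon 4: GGA Gly / GGU Gly — synonymous.
Codon 5: UGU Cys / UGC Cys — synonymous.
Codon 6: AUG Met / AUG Met — identical.
Codon 7: AUU Ile / AUU Ile — identical.
Codon 8: CUG Leu / CUG Leu — identical.
Codon 9: AAC Asn / AAC Asn — identical.
Synonymous differences: 2.

2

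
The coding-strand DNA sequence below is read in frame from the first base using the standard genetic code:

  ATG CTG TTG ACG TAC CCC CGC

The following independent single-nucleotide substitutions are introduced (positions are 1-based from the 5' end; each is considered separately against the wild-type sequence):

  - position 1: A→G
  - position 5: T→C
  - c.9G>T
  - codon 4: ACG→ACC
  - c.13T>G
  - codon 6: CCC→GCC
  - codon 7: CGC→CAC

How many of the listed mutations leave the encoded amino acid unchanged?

Codon 1: ATG (Met) → GTG (Val) — missense.
Codon 2: CTG (Leu) → CCG (Pro) — missense.
Codon 3: TTG (Leu) → TTT (Phe) — missense.
Codon 4: ACG (Thr) → ACC (Thr) — synonymous.
Codon 5: TAC (Tyr) → GAC (Asp) — missense.
Codon 6: CCC (Pro) → GCC (Ala) — missense.
Codon 7: CGC (Arg) → CAC (His) — missense.
Synonymous: 1 of 7.

1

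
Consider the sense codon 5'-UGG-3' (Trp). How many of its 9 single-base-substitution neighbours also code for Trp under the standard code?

0

Position 1: none → 0 synonymous.
Position 2: none → 0 synonymous.
Position 3: none → 0 synonymous.
Total: 0 + 0 + 0 = 0.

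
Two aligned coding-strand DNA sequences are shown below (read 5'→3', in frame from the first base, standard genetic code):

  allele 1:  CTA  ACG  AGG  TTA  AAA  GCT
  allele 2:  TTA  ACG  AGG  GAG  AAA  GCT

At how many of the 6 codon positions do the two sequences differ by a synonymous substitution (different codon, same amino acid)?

Codon 1: CTA Leu / TTA Leu — synonymous.
Codon 2: ACG Thr / ACG Thr — identical.
Codon 3: AGG Arg / AGG Arg — identical.
Codon 4: TTA Leu / GAG Glu — nonsynonymous.
Codon 5: AAA Lys / AAA Lys — identical.
Codon 6: GCT Ala / GCT Ala — identical.
Synonymous differences: 1.

1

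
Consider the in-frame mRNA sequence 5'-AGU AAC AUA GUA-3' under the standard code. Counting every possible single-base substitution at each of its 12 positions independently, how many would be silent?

7

Codon 1 (AGU, Ser): 1 synonymous substitution.
Codon 2 (AAC, Asn): 1 synonymous substitution.
Codon 3 (AUA, Ile): 2 synonymous substitutions.
Codon 4 (GUA, Val): 3 synonymous substitutions.
Total: 1 + 1 + 2 + 3 = 7.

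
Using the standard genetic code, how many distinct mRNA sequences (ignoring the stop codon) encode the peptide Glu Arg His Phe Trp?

Glu: 2 codons.
Arg: 6 codons.
His: 2 codons.
Phe: 2 codons.
Trp: 1 codon.
2 × 6 × 2 × 2 × 1 = 48.

48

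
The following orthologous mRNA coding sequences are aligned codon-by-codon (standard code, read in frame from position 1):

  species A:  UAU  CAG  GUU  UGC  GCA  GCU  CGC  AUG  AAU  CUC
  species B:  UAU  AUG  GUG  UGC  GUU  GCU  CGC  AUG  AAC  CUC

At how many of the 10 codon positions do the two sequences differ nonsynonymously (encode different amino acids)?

2

Codon 1: UAU Tyr / UAU Tyr — identical.
Codon 2: CAG Gln / AUG Met — nonsynonymous.
Codon 3: GUU Val / GUG Val — synonymous.
Codon 4: UGC Cys / UGC Cys — identical.
Codon 5: GCA Ala / GUU Val — nonsynonymous.
Codon 6: GCU Ala / GCU Ala — identical.
Codon 7: CGC Arg / CGC Arg — identical.
Codon 8: AUG Met / AUG Met — identical.
Codon 9: AAU Asn / AAC Asn — synonymous.
Codon 10: CUC Leu / CUC Leu — identical.
Nonsynonymous differences: 2.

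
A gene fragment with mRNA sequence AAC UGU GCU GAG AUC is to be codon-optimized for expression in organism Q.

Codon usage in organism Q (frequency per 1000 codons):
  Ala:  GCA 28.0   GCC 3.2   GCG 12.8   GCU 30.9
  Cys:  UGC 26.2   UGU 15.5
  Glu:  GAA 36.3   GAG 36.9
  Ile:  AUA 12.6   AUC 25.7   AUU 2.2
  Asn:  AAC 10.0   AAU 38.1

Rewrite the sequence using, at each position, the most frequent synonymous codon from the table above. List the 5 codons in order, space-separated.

Codon 1 (Asn): best is AAU at 38.1.
Codon 2 (Cys): best is UGC at 26.2.
Codon 3 (Ala): best is GCU at 30.9.
Codon 4 (Glu): best is GAG at 36.9.
Codon 5 (Ile): best is AUC at 25.7.

AAU UGC GCU GAG AUC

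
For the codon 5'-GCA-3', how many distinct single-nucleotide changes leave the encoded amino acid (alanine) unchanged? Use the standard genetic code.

Position 1: none → 0 synonymous.
Position 2: none → 0 synonymous.
Position 3: GCU, GCC, GCG → 3 synonymous.
Total: 0 + 0 + 3 = 3.

3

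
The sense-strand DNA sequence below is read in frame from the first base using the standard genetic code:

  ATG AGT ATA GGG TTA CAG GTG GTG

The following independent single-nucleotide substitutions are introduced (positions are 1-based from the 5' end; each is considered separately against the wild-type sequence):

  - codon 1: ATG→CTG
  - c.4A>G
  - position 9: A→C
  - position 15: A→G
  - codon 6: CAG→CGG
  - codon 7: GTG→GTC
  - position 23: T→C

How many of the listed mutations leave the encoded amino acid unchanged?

Codon 1: ATG (Met) → CTG (Leu) — missense.
Codon 2: AGT (Ser) → GGT (Gly) — missense.
Codon 3: ATA (Ile) → ATC (Ile) — synonymous.
Codon 5: TTA (Leu) → TTG (Leu) — synonymous.
Codon 6: CAG (Gln) → CGG (Arg) — missense.
Codon 7: GTG (Val) → GTC (Val) — synonymous.
Codon 8: GTG (Val) → GCG (Ala) — missense.
Synonymous: 3 of 7.

3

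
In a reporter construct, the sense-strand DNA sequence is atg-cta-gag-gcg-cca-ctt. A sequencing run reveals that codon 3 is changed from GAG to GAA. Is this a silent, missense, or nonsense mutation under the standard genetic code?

Position 9 falls in codon 3: GAG → Glu.
After the substitution the codon is GAA → Glu.
Both encode Glu, so the change is synonymous.

silent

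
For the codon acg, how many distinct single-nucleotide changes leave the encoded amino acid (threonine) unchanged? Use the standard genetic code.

Position 1: none → 0 synonymous.
Position 2: none → 0 synonymous.
Position 3: ACU, ACC, ACA → 3 synonymous.
Total: 0 + 0 + 3 = 3.

3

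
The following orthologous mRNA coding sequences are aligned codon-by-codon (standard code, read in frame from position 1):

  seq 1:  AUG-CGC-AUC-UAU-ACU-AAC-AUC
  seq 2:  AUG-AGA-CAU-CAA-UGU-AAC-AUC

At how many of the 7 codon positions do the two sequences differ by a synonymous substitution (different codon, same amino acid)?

1

Codon 1: AUG Met / AUG Met — identical.
Codon 2: CGC Arg / AGA Arg — synonymous.
Codon 3: AUC Ile / CAU His — nonsynonymous.
Codon 4: UAU Tyr / CAA Gln — nonsynonymous.
Codon 5: ACU Thr / UGU Cys — nonsynonymous.
Codon 6: AAC Asn / AAC Asn — identical.
Codon 7: AUC Ile / AUC Ile — identical.
Synonymous differences: 1.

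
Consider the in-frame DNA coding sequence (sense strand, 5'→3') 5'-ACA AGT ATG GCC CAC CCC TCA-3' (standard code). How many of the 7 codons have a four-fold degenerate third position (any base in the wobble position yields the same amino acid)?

Codon 1 ACA (Thr): third position 4-fold.
Codon 2 AGT (Ser): third position 2-fold.
Codon 3 ATG (Met): third position 1-fold.
Codon 4 GCC (Ala): third position 4-fold.
Codon 5 CAC (His): third position 2-fold.
Codon 6 CCC (Pro): third position 4-fold.
Codon 7 TCA (Ser): third position 4-fold.
Four-fold degenerate third positions: 4.

4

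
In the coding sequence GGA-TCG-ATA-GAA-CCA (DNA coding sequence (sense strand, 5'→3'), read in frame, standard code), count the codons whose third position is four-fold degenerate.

3

Codon 1 GGA (Gly): third position 4-fold.
Codon 2 TCG (Ser): third position 4-fold.
Codon 3 ATA (Ile): third position 3-fold.
Codon 4 GAA (Glu): third position 2-fold.
Codon 5 CCA (Pro): third position 4-fold.
Four-fold degenerate third positions: 3.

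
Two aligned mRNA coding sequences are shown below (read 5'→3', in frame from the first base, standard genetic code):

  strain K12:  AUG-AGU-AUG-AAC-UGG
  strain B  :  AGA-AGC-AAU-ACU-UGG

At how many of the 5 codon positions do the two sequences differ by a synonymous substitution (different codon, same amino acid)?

Codon 1: AUG Met / AGA Arg — nonsynonymous.
Codon 2: AGU Ser / AGC Ser — synonymous.
Codon 3: AUG Met / AAU Asn — nonsynonymous.
Codon 4: AAC Asn / ACU Thr — nonsynonymous.
Codon 5: UGG Trp / UGG Trp — identical.
Synonymous differences: 1.

1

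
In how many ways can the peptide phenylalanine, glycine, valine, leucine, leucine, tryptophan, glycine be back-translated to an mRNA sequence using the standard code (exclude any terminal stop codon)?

4608

Phe: 2 codons.
Gly: 4 codons.
Val: 4 codons.
Leu: 6 codons.
Leu: 6 codons.
Trp: 1 codon.
Gly: 4 codons.
2 × 4 × 4 × 6 × 6 × 1 × 4 = 4608.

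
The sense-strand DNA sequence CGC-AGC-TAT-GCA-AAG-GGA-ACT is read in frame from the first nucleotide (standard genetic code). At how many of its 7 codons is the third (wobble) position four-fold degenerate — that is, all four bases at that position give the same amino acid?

4

Codon 1 CGC (Arg): third position 4-fold.
Codon 2 AGC (Ser): third position 2-fold.
Codon 3 TAT (Tyr): third position 2-fold.
Codon 4 GCA (Ala): third position 4-fold.
Codon 5 AAG (Lys): third position 2-fold.
Codon 6 GGA (Gly): third position 4-fold.
Codon 7 ACT (Thr): third position 4-fold.
Four-fold degenerate third positions: 4.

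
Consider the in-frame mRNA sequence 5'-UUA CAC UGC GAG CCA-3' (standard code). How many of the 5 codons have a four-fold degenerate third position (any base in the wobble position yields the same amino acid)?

1

Codon 1 UUA (Leu): third position 2-fold.
Codon 2 CAC (His): third position 2-fold.
Codon 3 UGC (Cys): third position 2-fold.
Codon 4 GAG (Glu): third position 2-fold.
Codon 5 CCA (Pro): third position 4-fold.
Four-fold degenerate third positions: 1.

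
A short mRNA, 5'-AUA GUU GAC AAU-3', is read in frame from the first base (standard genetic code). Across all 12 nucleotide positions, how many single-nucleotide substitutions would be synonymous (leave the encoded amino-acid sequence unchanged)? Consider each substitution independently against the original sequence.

Codon 1 (AUA, Ile): 2 synonymous substitutions.
Codon 2 (GUU, Val): 3 synonymous substitutions.
Codon 3 (GAC, Asp): 1 synonymous substitution.
Codon 4 (AAU, Asn): 1 synonymous substitution.
Total: 2 + 3 + 1 + 1 = 7.

7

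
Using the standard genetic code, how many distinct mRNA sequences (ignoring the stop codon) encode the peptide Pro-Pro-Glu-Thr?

Pro: 4 codons.
Pro: 4 codons.
Glu: 2 codons.
Thr: 4 codons.
4 × 4 × 2 × 4 = 128.

128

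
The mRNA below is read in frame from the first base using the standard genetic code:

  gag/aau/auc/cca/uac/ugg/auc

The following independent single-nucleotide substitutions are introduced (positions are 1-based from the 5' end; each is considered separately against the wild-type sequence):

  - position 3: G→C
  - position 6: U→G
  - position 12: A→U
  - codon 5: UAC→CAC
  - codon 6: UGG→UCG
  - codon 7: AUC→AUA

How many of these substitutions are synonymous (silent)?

2

Codon 1: GAG (Glu) → GAC (Asp) — missense.
Codon 2: AAU (Asn) → AAG (Lys) — missense.
Codon 4: CCA (Pro) → CCU (Pro) — synonymous.
Codon 5: UAC (Tyr) → CAC (His) — missense.
Codon 6: UGG (Trp) → UCG (Ser) — missense.
Codon 7: AUC (Ile) → AUA (Ile) — synonymous.
Synonymous: 2 of 6.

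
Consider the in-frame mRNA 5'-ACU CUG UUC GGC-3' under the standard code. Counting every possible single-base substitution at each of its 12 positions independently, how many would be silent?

11

Codon 1 (ACU, Thr): 3 synonymous substitutions.
Codon 2 (CUG, Leu): 4 synonymous substitutions.
Codon 3 (UUC, Phe): 1 synonymous substitution.
Codon 4 (GGC, Gly): 3 synonymous substitutions.
Total: 3 + 4 + 1 + 3 = 11.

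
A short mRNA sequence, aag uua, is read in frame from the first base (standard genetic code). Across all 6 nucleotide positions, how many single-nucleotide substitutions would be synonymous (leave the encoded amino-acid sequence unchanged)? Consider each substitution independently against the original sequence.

3

Codon 1 (AAG, Lys): 1 synonymous substitution.
Codon 2 (UUA, Leu): 2 synonymous substitutions.
Total: 1 + 2 = 3.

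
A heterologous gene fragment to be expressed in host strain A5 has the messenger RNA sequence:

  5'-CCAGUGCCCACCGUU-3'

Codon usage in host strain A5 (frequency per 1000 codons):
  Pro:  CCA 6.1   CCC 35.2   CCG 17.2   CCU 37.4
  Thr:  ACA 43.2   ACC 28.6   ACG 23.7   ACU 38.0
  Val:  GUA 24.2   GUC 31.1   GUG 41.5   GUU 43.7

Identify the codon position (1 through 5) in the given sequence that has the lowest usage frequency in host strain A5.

Codon 1 CCA (Pro): 6.1 per 1000.
Codon 2 GUG (Val): 41.5 per 1000.
Codon 3 CCC (Pro): 35.2 per 1000.
Codon 4 ACC (Thr): 28.6 per 1000.
Codon 5 GUU (Val): 43.7 per 1000.
Lowest frequency is 6.1 at codon 1.

1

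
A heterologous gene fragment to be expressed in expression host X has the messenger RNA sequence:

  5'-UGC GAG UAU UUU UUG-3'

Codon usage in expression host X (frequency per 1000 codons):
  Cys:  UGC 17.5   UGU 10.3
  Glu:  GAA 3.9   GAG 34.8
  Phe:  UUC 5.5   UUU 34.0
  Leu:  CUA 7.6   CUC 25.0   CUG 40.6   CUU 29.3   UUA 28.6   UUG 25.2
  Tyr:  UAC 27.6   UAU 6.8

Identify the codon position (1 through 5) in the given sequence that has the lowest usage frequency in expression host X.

Codon 1 UGC (Cys): 17.5 per 1000.
Codon 2 GAG (Glu): 34.8 per 1000.
Codon 3 UAU (Tyr): 6.8 per 1000.
Codon 4 UUU (Phe): 34.0 per 1000.
Codon 5 UUG (Leu): 25.2 per 1000.
Lowest frequency is 6.8 at codon 3.

3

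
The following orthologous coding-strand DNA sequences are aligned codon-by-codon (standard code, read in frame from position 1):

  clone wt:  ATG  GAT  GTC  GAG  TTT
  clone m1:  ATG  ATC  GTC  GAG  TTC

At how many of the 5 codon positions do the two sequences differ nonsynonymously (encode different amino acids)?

Codon 1: ATG Met / ATG Met — identical.
Codon 2: GAT Asp / ATC Ile — nonsynonymous.
Codon 3: GTC Val / GTC Val — identical.
Codon 4: GAG Glu / GAG Glu — identical.
Codon 5: TTT Phe / TTC Phe — synonymous.
Nonsynonymous differences: 1.

1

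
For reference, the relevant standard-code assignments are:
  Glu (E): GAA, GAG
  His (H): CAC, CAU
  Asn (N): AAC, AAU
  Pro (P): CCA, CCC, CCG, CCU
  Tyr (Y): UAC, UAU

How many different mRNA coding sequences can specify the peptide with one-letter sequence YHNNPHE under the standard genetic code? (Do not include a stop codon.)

Tyr: 2 codons.
His: 2 codons.
Asn: 2 codons.
Asn: 2 codons.
Pro: 4 codons.
His: 2 codons.
Glu: 2 codons.
2 × 2 × 2 × 2 × 4 × 2 × 2 = 256.

256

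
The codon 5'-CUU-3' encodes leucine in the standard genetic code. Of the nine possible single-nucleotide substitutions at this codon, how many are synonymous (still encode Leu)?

Position 1: none → 0 synonymous.
Position 2: none → 0 synonymous.
Position 3: CUC, CUA, CUG → 3 synonymous.
Total: 0 + 0 + 3 = 3.

3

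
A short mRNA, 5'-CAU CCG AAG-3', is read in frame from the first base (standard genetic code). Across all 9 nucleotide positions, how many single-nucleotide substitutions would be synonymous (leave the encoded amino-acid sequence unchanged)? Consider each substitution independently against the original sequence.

5

Codon 1 (CAU, His): 1 synonymous substitution.
Codon 2 (CCG, Pro): 3 synonymous substitutions.
Codon 3 (AAG, Lys): 1 synonymous substitution.
Total: 1 + 3 + 1 = 5.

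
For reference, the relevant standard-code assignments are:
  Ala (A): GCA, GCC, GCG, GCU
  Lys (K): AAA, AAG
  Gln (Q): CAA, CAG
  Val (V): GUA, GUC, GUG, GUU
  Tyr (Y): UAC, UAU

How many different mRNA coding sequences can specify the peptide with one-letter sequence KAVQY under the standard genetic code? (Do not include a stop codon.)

128

Lys: 2 codons.
Ala: 4 codons.
Val: 4 codons.
Gln: 2 codons.
Tyr: 2 codons.
2 × 4 × 4 × 2 × 2 = 128.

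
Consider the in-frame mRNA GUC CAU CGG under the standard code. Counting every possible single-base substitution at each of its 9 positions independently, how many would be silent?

8

Codon 1 (GUC, Val): 3 synonymous substitutions.
Codon 2 (CAU, His): 1 synonymous substitution.
Codon 3 (CGG, Arg): 4 synonymous substitutions.
Total: 3 + 1 + 4 = 8.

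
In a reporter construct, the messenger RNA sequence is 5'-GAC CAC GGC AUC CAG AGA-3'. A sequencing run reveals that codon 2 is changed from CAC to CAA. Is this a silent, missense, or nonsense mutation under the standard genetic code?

Position 6 falls in codon 2: CAC → His.
After the substitution the codon is CAA → Gln.
His ≠ Gln, so this is a missense mutation.

missense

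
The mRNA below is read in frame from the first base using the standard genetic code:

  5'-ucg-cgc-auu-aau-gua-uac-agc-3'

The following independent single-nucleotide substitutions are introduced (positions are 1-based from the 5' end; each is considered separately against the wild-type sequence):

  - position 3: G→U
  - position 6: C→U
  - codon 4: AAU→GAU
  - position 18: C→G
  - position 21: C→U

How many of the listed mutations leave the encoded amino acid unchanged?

Codon 1: UCG (Ser) → UCU (Ser) — synonymous.
Codon 2: CGC (Arg) → CGU (Arg) — synonymous.
Codon 4: AAU (Asn) → GAU (Asp) — missense.
Codon 6: UAC (Tyr) → UAG (Stop) — nonsense.
Codon 7: AGC (Ser) → AGU (Ser) — synonymous.
Synonymous: 3 of 5.

3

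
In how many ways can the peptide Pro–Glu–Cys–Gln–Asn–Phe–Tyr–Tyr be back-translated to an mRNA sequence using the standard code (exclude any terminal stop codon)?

512

Pro: 4 codons.
Glu: 2 codons.
Cys: 2 codons.
Gln: 2 codons.
Asn: 2 codons.
Phe: 2 codons.
Tyr: 2 codons.
Tyr: 2 codons.
4 × 2 × 2 × 2 × 2 × 2 × 2 × 2 = 512.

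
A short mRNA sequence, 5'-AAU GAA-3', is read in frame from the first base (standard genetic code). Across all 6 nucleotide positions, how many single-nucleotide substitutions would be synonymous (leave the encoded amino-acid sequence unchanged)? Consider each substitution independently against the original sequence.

Codon 1 (AAU, Asn): 1 synonymous substitution.
Codon 2 (GAA, Glu): 1 synonymous substitution.
Total: 1 + 1 = 2.

2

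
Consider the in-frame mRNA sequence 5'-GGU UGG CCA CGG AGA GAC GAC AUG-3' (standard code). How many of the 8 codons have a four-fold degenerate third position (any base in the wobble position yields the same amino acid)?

Codon 1 GGU (Gly): third position 4-fold.
Codon 2 UGG (Trp): third position 1-fold.
Codon 3 CCA (Pro): third position 4-fold.
Codon 4 CGG (Arg): third position 4-fold.
Codon 5 AGA (Arg): third position 2-fold.
Codon 6 GAC (Asp): third position 2-fold.
Codon 7 GAC (Asp): third position 2-fold.
Codon 8 AUG (Met): third position 1-fold.
Four-fold degenerate third positions: 3.

3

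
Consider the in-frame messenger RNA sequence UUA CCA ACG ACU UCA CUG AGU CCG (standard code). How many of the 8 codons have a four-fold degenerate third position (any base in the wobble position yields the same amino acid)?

Codon 1 UUA (Leu): third position 2-fold.
Codon 2 CCA (Pro): third position 4-fold.
Codon 3 ACG (Thr): third position 4-fold.
Codon 4 ACU (Thr): third position 4-fold.
Codon 5 UCA (Ser): third position 4-fold.
Codon 6 CUG (Leu): third position 4-fold.
Codon 7 AGU (Ser): third position 2-fold.
Codon 8 CCG (Pro): third position 4-fold.
Four-fold degenerate third positions: 6.

6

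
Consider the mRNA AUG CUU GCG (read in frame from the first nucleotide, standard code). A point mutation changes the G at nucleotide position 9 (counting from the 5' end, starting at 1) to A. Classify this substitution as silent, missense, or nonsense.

silent

Position 9 falls in codon 3: GCG → Ala.
After the substitution the codon is GCA → Ala.
Both encode Ala, so the change is synonymous.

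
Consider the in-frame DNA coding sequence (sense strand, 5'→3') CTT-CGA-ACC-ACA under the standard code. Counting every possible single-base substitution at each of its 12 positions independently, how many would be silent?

13

Codon 1 (CTT, Leu): 3 synonymous substitutions.
Codon 2 (CGA, Arg): 4 synonymous substitutions.
Codon 3 (ACC, Thr): 3 synonymous substitutions.
Codon 4 (ACA, Thr): 3 synonymous substitutions.
Total: 3 + 4 + 3 + 3 = 13.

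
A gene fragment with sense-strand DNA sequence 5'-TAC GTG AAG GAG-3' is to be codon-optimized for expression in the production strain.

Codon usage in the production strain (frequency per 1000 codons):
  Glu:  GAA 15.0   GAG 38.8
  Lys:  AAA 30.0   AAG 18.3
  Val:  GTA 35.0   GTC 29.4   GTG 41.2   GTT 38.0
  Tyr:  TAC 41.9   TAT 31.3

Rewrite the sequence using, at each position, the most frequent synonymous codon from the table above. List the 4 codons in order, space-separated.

TAC GTG AAA GAG

Codon 1 (Tyr): best is TAC at 41.9.
Codon 2 (Val): best is GTG at 41.2.
Codon 3 (Lys): best is AAA at 30.0.
Codon 4 (Glu): best is GAG at 38.8.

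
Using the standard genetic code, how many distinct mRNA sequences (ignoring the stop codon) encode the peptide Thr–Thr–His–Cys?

64

Thr: 4 codons.
Thr: 4 codons.
His: 2 codons.
Cys: 2 codons.
4 × 4 × 2 × 2 = 64.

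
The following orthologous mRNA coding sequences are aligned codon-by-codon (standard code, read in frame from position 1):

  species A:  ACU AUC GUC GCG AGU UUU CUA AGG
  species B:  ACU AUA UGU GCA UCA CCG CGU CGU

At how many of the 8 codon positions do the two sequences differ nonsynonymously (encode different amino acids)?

Codon 1: ACU Thr / ACU Thr — identical.
Codon 2: AUC Ile / AUA Ile — synonymous.
Codon 3: GUC Val / UGU Cys — nonsynonymous.
Codon 4: GCG Ala / GCA Ala — synonymous.
Codon 5: AGU Ser / UCA Ser — synonymous.
Codon 6: UUU Phe / CCG Pro — nonsynonymous.
Codon 7: CUA Leu / CGU Arg — nonsynonymous.
Codon 8: AGG Arg / CGU Arg — synonymous.
Nonsynonymous differences: 3.

3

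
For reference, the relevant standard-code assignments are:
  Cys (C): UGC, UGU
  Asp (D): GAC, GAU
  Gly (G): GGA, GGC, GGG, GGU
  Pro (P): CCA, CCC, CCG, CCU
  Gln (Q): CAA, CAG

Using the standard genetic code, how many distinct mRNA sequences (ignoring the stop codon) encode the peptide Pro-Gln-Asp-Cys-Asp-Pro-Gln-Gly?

Pro: 4 codons.
Gln: 2 codons.
Asp: 2 codons.
Cys: 2 codons.
Asp: 2 codons.
Pro: 4 codons.
Gln: 2 codons.
Gly: 4 codons.
4 × 2 × 2 × 2 × 2 × 4 × 2 × 4 = 2048.

2048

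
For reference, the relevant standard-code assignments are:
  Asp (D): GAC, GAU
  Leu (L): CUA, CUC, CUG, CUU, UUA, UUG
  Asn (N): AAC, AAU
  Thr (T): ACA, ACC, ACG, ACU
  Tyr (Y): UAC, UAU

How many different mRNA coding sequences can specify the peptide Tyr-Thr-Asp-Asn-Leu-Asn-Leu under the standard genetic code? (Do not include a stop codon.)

Tyr: 2 codons.
Thr: 4 codons.
Asp: 2 codons.
Asn: 2 codons.
Leu: 6 codons.
Asn: 2 codons.
Leu: 6 codons.
2 × 4 × 2 × 2 × 6 × 2 × 6 = 2304.

2304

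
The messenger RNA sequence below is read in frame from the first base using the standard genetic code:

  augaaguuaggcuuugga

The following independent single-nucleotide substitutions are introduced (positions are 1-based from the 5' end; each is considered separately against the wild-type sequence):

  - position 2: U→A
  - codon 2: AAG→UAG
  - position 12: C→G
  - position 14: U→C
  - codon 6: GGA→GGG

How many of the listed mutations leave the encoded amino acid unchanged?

Codon 1: AUG (Met) → AAG (Lys) — missense.
Codon 2: AAG (Lys) → UAG (Stop) — nonsense.
Codon 4: GGC (Gly) → GGG (Gly) — synonymous.
Codon 5: UUU (Phe) → UCU (Ser) — missense.
Codon 6: GGA (Gly) → GGG (Gly) — synonymous.
Synonymous: 2 of 5.

2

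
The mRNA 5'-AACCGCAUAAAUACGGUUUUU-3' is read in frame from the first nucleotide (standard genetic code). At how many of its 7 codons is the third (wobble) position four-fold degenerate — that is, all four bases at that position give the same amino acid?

3

Codon 1 AAC (Asn): third position 2-fold.
Codon 2 CGC (Arg): third position 4-fold.
Codon 3 AUA (Ile): third position 3-fold.
Codon 4 AAU (Asn): third position 2-fold.
Codon 5 ACG (Thr): third position 4-fold.
Codon 6 GUU (Val): third position 4-fold.
Codon 7 UUU (Phe): third position 2-fold.
Four-fold degenerate third positions: 3.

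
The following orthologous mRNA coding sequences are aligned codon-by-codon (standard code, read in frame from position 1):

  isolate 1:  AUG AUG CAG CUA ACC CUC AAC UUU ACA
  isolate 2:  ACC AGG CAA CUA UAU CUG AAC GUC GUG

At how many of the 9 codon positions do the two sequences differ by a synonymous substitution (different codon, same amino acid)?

2

Codon 1: AUG Met / ACC Thr — nonsynonymous.
Codon 2: AUG Met / AGG Arg — nonsynonymous.
Codon 3: CAG Gln / CAA Gln — synonymous.
Codon 4: CUA Leu / CUA Leu — identical.
Codon 5: ACC Thr / UAU Tyr — nonsynonymous.
Codon 6: CUC Leu / CUG Leu — synonymous.
Codon 7: AAC Asn / AAC Asn — identical.
Codon 8: UUU Phe / GUC Val — nonsynonymous.
Codon 9: ACA Thr / GUG Val — nonsynonymous.
Synonymous differences: 2.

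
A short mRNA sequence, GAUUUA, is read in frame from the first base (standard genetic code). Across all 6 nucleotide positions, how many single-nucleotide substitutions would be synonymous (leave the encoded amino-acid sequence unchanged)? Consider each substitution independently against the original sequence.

Codon 1 (GAU, Asp): 1 synonymous substitution.
Codon 2 (UUA, Leu): 2 synonymous substitutions.
Total: 1 + 2 = 3.

3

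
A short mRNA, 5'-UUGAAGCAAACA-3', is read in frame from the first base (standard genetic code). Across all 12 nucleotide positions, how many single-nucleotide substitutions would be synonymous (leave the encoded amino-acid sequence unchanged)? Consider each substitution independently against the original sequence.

7

Codon 1 (UUG, Leu): 2 synonymous substitutions.
Codon 2 (AAG, Lys): 1 synonymous substitution.
Codon 3 (CAA, Gln): 1 synonymous substitution.
Codon 4 (ACA, Thr): 3 synonymous substitutions.
Total: 2 + 1 + 1 + 3 = 7.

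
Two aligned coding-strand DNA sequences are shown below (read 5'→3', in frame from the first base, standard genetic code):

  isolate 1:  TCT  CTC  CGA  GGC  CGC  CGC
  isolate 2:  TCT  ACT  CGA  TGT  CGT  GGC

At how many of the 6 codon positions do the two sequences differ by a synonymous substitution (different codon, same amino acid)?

Codon 1: TCT Ser / TCT Ser — identical.
Codon 2: CTC Leu / ACT Thr — nonsynonymous.
Codon 3: CGA Arg / CGA Arg — identical.
Codon 4: GGC Gly / TGT Cys — nonsynonymous.
Codon 5: CGC Arg / CGT Arg — synonymous.
Codon 6: CGC Arg / GGC Gly — nonsynonymous.
Synonymous differences: 1.

1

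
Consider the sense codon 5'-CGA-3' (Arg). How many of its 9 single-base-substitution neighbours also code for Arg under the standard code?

4

Position 1: AGA → 1 synonymous.
Position 2: none → 0 synonymous.
Position 3: CGU, CGC, CGG → 3 synonymous.
Total: 1 + 0 + 3 = 4.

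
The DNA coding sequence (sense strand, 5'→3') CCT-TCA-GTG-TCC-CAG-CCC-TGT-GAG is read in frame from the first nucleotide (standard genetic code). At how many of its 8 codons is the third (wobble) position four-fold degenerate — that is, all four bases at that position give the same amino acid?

Codon 1 CCT (Pro): third position 4-fold.
Codon 2 TCA (Ser): third position 4-fold.
Codon 3 GTG (Val): third position 4-fold.
Codon 4 TCC (Ser): third position 4-fold.
Codon 5 CAG (Gln): third position 2-fold.
Codon 6 CCC (Pro): third position 4-fold.
Codon 7 TGT (Cys): third position 2-fold.
Codon 8 GAG (Glu): third position 2-fold.
Four-fold degenerate third positions: 5.

5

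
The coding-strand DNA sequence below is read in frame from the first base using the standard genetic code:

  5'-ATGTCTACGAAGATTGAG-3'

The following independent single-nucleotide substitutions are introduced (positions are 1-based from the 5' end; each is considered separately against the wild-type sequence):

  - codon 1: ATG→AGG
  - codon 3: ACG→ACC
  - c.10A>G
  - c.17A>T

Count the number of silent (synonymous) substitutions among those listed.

1

Codon 1: ATG (Met) → AGG (Arg) — missense.
Codon 3: ACG (Thr) → ACC (Thr) — synonymous.
Codon 4: AAG (Lys) → GAG (Glu) — missense.
Codon 6: GAG (Glu) → GTG (Val) — missense.
Synonymous: 1 of 4.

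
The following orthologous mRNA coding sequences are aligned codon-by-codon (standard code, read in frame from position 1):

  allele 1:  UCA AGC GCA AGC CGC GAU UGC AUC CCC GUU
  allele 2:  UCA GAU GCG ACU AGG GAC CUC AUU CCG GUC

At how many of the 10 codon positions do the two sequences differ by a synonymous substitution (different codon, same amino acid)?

6

Codon 1: UCA Ser / UCA Ser — identical.
Codon 2: AGC Ser / GAU Asp — nonsynonymous.
Codon 3: GCA Ala / GCG Ala — synonymous.
Codon 4: AGC Ser / ACU Thr — nonsynonymous.
Codon 5: CGC Arg / AGG Arg — synonymous.
Codon 6: GAU Asp / GAC Asp — synonymous.
Codon 7: UGC Cys / CUC Leu — nonsynonymous.
Codon 8: AUC Ile / AUU Ile — synonymous.
Codon 9: CCC Pro / CCG Pro — synonymous.
Codon 10: GUU Val / GUC Val — synonymous.
Synonymous differences: 6.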